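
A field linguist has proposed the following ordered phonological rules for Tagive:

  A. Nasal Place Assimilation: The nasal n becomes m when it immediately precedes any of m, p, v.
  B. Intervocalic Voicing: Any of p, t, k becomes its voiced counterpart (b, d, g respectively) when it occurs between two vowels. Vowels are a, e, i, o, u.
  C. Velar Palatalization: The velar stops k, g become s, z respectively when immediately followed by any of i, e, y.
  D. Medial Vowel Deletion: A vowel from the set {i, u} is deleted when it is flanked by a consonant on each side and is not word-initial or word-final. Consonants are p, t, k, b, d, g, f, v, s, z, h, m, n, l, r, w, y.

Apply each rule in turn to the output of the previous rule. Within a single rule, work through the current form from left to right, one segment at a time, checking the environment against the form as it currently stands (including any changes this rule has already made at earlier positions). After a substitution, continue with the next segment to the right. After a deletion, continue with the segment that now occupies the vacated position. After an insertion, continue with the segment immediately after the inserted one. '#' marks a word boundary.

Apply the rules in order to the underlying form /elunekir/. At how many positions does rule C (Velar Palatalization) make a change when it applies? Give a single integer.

A Nasal Place Assimilation: no change — [elunekir]
B Intervocalic Voicing: [elunekir] → [elunegir]
C Velar Palatalization: [elunegir] → [elunezir]
D Medial Vowel Deletion: [elunezir] → [elnezr]
Rule C changed 1 position(s).

1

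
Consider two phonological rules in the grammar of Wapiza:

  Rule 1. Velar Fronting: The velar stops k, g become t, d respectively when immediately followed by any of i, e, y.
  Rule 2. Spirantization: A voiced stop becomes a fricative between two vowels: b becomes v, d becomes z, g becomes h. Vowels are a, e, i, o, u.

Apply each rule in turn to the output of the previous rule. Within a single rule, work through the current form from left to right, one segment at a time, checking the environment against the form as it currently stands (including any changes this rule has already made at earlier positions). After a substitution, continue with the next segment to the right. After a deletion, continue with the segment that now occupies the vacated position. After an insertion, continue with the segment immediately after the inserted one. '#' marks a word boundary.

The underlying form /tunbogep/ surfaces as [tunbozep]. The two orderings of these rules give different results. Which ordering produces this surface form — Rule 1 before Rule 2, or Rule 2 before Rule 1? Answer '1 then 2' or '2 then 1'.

1 then 2

Order 1 then 2:
  1 Velar Fronting: [tunbogep] → [tunbodep]
  2 Spirantization: [tunbodep] → [tunbozep]
  result: [tunbozep]
Order 2 then 1:
  2 Spirantization: [tunbogep] → [tunbohep]
  1 Velar Fronting: no change — [tunbohep]
  result: [tunbohep]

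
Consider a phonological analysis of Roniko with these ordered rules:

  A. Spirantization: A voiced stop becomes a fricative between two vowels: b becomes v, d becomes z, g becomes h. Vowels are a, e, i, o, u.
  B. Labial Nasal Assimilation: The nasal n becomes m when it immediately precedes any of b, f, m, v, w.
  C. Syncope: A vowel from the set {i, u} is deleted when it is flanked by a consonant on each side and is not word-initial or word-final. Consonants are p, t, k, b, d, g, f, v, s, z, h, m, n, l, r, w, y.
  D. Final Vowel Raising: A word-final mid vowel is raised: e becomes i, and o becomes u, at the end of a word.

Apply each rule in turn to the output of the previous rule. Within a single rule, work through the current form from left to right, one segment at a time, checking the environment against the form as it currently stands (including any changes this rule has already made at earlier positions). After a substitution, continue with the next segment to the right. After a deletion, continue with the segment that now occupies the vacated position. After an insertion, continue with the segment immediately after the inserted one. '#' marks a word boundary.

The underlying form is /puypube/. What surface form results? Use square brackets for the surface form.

A Spirantization: [puypube] → [puypuve]
B Labial Nasal Assimilation: no change — [puypuve]
C Syncope: [puypuve] → [pypve]
D Final Vowel Raising: [pypve] → [pypvi]

[pypvi]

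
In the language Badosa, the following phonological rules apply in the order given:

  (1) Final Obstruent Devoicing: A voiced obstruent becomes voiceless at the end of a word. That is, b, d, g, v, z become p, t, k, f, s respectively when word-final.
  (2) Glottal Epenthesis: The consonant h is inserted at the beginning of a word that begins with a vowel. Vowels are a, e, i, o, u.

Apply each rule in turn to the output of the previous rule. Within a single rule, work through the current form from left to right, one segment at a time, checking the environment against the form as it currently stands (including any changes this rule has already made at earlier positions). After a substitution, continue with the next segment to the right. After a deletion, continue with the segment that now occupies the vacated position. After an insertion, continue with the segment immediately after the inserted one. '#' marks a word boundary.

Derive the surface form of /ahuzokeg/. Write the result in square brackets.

(1) Final Obstruent Devoicing: [ahuzokeg] → [ahuzokek]
(2) Glottal Epenthesis: [ahuzokek] → [hahuzokek]

[hahuzokek]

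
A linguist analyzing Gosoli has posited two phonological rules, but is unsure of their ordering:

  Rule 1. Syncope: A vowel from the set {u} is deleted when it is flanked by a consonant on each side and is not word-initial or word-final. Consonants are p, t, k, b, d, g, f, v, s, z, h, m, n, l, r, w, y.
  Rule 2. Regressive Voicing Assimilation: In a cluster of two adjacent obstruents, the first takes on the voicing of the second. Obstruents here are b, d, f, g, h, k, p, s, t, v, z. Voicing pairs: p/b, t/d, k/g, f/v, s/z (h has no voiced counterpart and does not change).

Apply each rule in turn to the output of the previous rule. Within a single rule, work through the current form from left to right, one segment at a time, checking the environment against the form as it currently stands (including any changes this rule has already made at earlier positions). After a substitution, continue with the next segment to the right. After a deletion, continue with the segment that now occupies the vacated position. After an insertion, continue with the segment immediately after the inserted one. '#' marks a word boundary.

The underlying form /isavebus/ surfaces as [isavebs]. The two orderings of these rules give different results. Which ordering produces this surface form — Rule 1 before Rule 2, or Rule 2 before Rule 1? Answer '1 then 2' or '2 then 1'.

2 then 1

Order 1 then 2:
  1 Syncope: [isavebus] → [isavebs]
  2 Regressive Voicing Assimilation: [isavebs] → [isaveps]
  result: [isaveps]
Order 2 then 1:
  2 Regressive Voicing Assimilation: no change — [isavebus]
  1 Syncope: [isavebus] → [isavebs]
  result: [isavebs]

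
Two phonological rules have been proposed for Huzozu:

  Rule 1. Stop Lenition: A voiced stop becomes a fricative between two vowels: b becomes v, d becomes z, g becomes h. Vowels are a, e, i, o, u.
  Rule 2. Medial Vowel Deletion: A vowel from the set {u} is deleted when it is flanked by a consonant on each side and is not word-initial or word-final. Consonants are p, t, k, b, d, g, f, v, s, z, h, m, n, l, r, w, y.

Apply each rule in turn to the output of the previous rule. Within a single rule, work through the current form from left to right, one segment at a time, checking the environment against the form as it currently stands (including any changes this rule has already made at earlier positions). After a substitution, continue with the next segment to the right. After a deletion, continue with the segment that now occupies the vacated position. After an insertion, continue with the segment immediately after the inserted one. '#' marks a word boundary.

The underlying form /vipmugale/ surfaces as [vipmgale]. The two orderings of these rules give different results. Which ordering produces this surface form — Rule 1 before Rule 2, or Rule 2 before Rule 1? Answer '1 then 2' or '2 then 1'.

Order 1 then 2:
  1 Stop Lenition: [vipmugale] → [vipmuhale]
  2 Medial Vowel Deletion: [vipmuhale] → [vipmhale]
  result: [vipmhale]
Order 2 then 1:
  2 Medial Vowel Deletion: [vipmugale] → [vipmgale]
  1 Stop Lenition: no change — [vipmgale]
  result: [vipmgale]

2 then 1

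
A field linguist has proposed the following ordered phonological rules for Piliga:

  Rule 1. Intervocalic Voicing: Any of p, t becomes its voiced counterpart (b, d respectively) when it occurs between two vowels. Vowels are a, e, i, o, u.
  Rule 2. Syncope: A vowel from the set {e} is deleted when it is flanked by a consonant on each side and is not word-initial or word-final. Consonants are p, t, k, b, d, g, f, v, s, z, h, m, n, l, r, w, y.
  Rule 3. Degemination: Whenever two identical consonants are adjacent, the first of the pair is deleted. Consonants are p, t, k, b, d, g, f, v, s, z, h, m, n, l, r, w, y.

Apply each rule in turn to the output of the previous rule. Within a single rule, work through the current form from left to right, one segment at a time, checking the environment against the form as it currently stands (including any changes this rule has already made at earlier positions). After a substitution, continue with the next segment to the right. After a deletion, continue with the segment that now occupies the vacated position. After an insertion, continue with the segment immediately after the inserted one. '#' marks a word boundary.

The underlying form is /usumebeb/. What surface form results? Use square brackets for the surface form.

[usumb]

Rule 1 Intervocalic Voicing: no change — [usumebeb]
Rule 2 Syncope: [usumebeb] → [usumbb]
Rule 3 Degemination: [usumbb] → [usumb]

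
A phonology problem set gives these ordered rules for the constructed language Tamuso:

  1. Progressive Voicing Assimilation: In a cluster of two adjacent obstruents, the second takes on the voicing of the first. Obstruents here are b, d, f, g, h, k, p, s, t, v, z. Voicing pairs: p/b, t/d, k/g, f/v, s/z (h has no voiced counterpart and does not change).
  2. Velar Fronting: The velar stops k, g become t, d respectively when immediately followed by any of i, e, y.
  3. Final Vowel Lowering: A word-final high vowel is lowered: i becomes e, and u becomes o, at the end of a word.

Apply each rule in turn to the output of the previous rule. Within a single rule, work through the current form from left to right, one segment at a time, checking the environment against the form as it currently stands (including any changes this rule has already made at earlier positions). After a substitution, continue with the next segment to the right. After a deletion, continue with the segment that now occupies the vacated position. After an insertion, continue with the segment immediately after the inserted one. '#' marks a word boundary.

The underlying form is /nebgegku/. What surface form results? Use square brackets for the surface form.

[nebdeggo]

1 Progressive Voicing Assimilation: [nebgegku] → [nebgeggu]
2 Velar Fronting: [nebgeggu] → [nebdeggu]
3 Final Vowel Lowering: [nebdeggu] → [nebdeggo]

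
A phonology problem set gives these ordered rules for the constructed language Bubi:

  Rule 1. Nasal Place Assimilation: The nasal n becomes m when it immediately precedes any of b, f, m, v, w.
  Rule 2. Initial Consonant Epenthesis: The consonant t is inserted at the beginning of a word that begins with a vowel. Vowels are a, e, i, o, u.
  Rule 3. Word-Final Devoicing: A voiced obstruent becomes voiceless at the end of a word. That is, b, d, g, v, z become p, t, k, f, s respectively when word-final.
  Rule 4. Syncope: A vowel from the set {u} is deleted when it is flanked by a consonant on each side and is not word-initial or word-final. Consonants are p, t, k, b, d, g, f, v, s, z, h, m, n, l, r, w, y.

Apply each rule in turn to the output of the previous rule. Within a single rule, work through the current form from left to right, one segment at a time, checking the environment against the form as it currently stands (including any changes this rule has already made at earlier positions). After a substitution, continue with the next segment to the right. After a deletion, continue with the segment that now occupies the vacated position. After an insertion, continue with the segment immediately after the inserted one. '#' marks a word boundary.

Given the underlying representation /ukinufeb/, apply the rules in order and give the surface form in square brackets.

Rule 1 Nasal Place Assimilation: no change — [ukinufeb]
Rule 2 Initial Consonant Epenthesis: [ukinufeb] → [tukinufeb]
Rule 3 Word-Final Devoicing: [tukinufeb] → [tukinufep]
Rule 4 Syncope: [tukinufep] → [tkinfep]

[tkinfep]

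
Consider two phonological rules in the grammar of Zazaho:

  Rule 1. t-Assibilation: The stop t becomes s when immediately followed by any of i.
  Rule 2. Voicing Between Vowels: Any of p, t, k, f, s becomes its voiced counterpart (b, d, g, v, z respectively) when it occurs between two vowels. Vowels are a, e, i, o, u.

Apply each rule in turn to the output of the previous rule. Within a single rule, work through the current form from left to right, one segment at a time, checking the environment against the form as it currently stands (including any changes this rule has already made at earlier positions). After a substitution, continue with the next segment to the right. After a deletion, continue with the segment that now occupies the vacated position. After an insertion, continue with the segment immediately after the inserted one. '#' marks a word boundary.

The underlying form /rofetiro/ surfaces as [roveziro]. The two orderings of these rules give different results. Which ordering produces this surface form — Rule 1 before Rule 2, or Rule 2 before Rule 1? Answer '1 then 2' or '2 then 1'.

1 then 2

Order 1 then 2:
  1 t-Assibilation: [rofetiro] → [rofesiro]
  2 Voicing Between Vowels: [rofesiro] → [roveziro]
  result: [roveziro]
Order 2 then 1:
  2 Voicing Between Vowels: [rofetiro] → [rovediro]
  1 t-Assibilation: no change — [rovediro]
  result: [rovediro]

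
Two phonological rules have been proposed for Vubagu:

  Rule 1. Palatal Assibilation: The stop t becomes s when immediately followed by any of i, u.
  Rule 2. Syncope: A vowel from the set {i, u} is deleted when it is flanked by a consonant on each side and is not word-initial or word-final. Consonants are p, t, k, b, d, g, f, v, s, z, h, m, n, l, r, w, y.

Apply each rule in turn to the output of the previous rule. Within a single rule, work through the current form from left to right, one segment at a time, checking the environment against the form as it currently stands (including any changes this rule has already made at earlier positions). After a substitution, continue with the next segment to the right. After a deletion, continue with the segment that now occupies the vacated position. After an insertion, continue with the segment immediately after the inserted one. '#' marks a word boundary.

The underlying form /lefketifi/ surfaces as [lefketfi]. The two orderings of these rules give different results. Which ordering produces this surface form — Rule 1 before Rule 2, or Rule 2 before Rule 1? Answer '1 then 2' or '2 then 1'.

Order 1 then 2:
  1 Palatal Assibilation: [lefketifi] → [lefkesifi]
  2 Syncope: [lefkesifi] → [lefkesfi]
  result: [lefkesfi]
Order 2 then 1:
  2 Syncope: [lefketifi] → [lefketfi]
  1 Palatal Assibilation: no change — [lefketfi]
  result: [lefketfi]

2 then 1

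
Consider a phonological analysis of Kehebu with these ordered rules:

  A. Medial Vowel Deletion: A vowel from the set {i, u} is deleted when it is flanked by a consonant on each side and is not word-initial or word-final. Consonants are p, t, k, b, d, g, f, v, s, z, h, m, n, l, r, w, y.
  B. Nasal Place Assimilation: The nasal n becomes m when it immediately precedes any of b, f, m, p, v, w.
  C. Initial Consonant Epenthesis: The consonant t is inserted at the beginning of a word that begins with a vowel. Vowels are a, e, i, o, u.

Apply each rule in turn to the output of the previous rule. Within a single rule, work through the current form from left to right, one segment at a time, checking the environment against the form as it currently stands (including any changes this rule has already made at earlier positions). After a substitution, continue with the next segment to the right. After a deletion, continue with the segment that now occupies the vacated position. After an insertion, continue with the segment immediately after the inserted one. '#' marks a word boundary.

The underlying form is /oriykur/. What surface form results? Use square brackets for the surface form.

[torykr]

A Medial Vowel Deletion: [oriykur] → [orykr]
B Nasal Place Assimilation: no change — [orykr]
C Initial Consonant Epenthesis: [orykr] → [torykr]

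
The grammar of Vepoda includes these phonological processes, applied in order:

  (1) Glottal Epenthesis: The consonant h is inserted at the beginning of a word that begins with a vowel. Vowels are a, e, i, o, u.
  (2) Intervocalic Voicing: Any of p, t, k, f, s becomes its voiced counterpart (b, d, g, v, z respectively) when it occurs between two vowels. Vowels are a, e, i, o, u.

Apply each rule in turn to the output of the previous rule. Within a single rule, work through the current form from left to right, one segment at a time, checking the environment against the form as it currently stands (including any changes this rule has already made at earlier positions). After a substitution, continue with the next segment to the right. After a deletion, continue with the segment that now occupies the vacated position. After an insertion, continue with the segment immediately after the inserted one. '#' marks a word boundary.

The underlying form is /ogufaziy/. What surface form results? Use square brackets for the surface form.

[hoguvaziy]

(1) Glottal Epenthesis: [ogufaziy] → [hogufaziy]
(2) Intervocalic Voicing: [hogufaziy] → [hoguvaziy]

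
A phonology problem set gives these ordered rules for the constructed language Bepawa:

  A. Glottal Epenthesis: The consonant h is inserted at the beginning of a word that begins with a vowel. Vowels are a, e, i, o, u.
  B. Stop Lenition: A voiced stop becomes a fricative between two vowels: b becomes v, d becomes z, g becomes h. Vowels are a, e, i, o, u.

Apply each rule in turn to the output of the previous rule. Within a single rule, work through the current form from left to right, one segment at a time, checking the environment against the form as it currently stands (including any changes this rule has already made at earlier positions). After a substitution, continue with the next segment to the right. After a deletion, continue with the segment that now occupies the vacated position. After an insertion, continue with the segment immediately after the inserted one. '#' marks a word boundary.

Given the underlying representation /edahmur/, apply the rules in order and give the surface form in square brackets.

A Glottal Epenthesis: [edahmur] → [hedahmur]
B Stop Lenition: [hedahmur] → [hezahmur]

[hezahmur]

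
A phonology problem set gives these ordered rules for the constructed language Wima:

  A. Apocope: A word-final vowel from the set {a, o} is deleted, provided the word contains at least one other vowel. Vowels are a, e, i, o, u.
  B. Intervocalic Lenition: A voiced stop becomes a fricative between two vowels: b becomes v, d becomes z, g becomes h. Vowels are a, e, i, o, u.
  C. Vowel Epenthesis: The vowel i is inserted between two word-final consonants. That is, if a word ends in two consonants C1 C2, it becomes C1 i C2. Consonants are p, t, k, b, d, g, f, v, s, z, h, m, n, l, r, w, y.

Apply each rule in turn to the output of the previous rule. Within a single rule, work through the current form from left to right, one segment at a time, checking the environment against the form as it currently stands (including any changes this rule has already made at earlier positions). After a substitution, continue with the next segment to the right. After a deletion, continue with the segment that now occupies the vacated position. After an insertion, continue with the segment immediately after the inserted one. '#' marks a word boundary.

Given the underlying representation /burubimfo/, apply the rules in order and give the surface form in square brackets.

A Apocope: [burubimfo] → [burubimf]
B Intervocalic Lenition: [burubimf] → [buruvimf]
C Vowel Epenthesis: [buruvimf] → [buruvimif]

[buruvimif]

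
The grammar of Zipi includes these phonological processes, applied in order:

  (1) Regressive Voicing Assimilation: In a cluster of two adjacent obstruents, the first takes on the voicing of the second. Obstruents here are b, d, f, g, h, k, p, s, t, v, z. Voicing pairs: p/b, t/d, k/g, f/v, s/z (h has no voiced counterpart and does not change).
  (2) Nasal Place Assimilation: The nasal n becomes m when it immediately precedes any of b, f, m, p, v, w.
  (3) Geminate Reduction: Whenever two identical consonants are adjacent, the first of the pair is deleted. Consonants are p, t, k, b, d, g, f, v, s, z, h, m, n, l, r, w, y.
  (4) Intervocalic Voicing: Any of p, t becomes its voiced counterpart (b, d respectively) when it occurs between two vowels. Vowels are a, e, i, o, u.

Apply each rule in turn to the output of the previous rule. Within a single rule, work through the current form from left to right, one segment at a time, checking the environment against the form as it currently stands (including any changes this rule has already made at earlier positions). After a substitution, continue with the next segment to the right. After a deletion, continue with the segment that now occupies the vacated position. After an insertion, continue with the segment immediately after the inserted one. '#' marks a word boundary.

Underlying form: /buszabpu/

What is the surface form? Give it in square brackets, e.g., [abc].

(1) Regressive Voicing Assimilation: [buszabpu] → [buzzappu]
(2) Nasal Place Assimilation: no change — [buzzappu]
(3) Geminate Reduction: [buzzappu] → [buzapu]
(4) Intervocalic Voicing: [buzapu] → [buzabu]

[buzabu]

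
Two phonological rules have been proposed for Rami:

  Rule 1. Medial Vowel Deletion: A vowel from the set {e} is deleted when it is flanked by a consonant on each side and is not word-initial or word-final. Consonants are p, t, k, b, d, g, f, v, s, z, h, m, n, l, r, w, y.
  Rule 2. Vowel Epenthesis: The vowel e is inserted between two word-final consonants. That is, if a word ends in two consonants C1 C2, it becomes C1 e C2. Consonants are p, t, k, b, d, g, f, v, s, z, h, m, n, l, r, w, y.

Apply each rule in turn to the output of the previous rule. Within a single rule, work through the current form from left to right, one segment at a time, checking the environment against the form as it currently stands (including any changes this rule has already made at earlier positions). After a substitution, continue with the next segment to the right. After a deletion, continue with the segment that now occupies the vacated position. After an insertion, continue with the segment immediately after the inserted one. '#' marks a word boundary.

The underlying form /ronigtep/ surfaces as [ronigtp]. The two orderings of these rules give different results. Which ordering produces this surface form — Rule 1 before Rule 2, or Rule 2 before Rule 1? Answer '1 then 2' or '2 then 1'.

2 then 1

Order 1 then 2:
  1 Medial Vowel Deletion: [ronigtep] → [ronigtp]
  2 Vowel Epenthesis: [ronigtp] → [ronigtep]
  result: [ronigtep]
Order 2 then 1:
  2 Vowel Epenthesis: no change — [ronigtep]
  1 Medial Vowel Deletion: [ronigtep] → [ronigtp]
  result: [ronigtp]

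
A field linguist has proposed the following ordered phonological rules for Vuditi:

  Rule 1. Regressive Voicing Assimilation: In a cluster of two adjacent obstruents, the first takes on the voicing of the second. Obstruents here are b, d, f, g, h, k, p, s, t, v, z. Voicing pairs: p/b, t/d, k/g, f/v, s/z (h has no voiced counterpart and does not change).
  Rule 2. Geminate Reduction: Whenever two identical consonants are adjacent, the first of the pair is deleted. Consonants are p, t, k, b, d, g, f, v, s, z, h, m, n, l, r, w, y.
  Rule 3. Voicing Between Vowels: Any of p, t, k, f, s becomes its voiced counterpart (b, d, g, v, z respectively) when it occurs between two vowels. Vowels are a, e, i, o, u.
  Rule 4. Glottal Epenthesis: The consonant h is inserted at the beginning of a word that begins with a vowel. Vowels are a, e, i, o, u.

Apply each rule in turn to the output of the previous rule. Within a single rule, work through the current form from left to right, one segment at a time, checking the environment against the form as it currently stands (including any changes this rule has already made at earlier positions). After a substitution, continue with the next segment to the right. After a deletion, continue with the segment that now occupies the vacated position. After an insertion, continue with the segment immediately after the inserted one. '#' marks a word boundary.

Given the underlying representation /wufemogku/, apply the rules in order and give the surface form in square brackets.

[wuvemogu]

Rule 1 Regressive Voicing Assimilation: [wufemogku] → [wufemokku]
Rule 2 Geminate Reduction: [wufemokku] → [wufemoku]
Rule 3 Voicing Between Vowels: [wufemoku] → [wuvemogu]
Rule 4 Glottal Epenthesis: no change — [wuvemogu]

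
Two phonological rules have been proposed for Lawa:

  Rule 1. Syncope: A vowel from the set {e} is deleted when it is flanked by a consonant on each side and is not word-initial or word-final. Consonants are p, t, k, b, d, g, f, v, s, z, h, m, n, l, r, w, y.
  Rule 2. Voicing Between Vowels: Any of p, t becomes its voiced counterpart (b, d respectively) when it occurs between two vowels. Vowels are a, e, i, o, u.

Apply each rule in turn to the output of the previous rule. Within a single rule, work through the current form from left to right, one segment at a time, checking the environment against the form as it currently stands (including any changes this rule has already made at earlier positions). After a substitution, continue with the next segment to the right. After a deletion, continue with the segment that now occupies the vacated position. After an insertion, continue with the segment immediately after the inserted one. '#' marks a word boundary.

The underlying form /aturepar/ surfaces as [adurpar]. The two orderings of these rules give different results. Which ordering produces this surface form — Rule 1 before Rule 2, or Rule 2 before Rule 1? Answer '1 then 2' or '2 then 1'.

1 then 2

Order 1 then 2:
  1 Syncope: [aturepar] → [aturpar]
  2 Voicing Between Vowels: [aturpar] → [adurpar]
  result: [adurpar]
Order 2 then 1:
  2 Voicing Between Vowels: [aturepar] → [adurebar]
  1 Syncope: [adurebar] → [adurbar]
  result: [adurbar]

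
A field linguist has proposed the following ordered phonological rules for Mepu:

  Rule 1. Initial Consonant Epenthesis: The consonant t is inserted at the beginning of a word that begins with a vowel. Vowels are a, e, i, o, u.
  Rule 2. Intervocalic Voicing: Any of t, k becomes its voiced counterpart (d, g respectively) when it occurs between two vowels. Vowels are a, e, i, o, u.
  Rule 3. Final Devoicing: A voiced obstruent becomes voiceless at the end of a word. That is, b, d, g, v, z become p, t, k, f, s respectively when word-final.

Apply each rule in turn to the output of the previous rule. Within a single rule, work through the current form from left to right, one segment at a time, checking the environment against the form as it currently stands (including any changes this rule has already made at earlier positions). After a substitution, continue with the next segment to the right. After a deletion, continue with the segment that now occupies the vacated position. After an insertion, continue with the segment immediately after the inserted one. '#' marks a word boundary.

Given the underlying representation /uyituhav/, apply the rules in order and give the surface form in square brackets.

Rule 1 Initial Consonant Epenthesis: [uyituhav] → [tuyituhav]
Rule 2 Intervocalic Voicing: [tuyituhav] → [tuyiduhav]
Rule 3 Final Devoicing: [tuyiduhav] → [tuyiduhaf]

[tuyiduhaf]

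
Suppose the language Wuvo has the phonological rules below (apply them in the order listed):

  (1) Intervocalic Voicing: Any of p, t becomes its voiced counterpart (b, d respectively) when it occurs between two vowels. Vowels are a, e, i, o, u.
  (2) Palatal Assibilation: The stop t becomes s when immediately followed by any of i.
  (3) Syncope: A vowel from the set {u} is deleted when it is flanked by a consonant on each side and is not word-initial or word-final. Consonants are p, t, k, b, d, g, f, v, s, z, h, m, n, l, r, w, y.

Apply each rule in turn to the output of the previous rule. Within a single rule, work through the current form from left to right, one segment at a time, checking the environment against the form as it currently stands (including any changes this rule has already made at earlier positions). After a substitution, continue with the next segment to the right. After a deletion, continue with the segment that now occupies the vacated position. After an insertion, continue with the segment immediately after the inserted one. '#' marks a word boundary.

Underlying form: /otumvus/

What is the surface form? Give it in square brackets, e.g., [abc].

[odmvs]

(1) Intervocalic Voicing: [otumvus] → [odumvus]
(2) Palatal Assibilation: no change — [odumvus]
(3) Syncope: [odumvus] → [odmvs]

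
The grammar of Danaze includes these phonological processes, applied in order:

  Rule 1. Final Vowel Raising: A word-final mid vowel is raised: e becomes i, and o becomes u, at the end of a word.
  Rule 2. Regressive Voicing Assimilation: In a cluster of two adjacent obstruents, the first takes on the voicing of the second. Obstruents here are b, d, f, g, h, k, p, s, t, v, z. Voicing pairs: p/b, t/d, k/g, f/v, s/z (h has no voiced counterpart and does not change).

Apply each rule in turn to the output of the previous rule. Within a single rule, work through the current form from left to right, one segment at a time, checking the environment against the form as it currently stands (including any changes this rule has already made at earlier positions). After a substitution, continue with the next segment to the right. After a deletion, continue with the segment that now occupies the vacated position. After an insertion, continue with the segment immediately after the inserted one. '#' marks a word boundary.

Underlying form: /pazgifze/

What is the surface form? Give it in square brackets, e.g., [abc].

Rule 1 Final Vowel Raising: [pazgifze] → [pazgifzi]
Rule 2 Regressive Voicing Assimilation: [pazgifzi] → [pazgivzi]

[pazgivzi]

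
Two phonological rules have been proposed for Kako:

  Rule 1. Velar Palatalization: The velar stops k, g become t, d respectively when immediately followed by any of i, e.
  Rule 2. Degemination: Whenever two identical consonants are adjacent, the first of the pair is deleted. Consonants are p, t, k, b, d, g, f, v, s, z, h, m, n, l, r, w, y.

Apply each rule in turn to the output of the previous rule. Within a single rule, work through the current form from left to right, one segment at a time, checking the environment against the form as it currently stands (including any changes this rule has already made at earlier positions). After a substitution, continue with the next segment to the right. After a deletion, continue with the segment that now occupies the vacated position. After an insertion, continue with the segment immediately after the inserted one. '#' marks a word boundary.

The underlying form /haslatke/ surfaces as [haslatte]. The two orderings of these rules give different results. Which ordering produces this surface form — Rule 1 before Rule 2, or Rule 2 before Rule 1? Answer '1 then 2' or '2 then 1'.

2 then 1

Order 1 then 2:
  1 Velar Palatalization: [haslatke] → [haslatte]
  2 Degemination: [haslatte] → [haslate]
  result: [haslate]
Order 2 then 1:
  2 Degemination: no change — [haslatke]
  1 Velar Palatalization: [haslatke] → [haslatte]
  result: [haslatte]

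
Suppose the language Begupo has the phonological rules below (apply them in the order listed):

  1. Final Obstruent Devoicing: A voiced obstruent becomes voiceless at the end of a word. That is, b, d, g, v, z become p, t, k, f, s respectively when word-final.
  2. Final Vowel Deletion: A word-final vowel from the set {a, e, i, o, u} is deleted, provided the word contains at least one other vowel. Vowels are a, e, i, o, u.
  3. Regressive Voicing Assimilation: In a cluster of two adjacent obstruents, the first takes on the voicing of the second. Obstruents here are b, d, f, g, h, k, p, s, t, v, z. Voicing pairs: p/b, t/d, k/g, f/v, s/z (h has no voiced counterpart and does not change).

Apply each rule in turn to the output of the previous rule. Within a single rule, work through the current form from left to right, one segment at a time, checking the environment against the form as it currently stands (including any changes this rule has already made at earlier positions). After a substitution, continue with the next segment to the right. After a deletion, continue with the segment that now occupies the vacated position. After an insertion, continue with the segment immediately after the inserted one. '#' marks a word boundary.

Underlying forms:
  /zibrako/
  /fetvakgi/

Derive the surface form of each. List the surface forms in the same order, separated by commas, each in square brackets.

[zibrak], [fedvagg]

/zibrako/:
  1 Final Obstruent Devoicing: no change — [zibrako]
  2 Final Vowel Deletion: [zibrako] → [zibrak]
  3 Regressive Voicing Assimilation: no change — [zibrak]
/fetvakgi/:
  1 Final Obstruent Devoicing: no change — [fetvakgi]
  2 Final Vowel Deletion: [fetvakgi] → [fetvakg]
  3 Regressive Voicing Assimilation: [fetvakg] → [fedvagg]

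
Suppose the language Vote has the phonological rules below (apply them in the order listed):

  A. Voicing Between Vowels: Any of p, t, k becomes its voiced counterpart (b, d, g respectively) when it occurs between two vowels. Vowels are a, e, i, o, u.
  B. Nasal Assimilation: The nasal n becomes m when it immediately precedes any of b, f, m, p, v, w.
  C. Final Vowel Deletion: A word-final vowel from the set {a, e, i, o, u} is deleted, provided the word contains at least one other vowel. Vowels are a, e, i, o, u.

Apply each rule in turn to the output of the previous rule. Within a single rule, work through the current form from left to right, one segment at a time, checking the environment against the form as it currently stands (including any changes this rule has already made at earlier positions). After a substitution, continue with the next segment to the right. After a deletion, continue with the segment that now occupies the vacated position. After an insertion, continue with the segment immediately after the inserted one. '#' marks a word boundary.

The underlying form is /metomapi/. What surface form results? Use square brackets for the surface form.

[medomab]

A Voicing Between Vowels: [metomapi] → [medomabi]
B Nasal Assimilation: no change — [medomabi]
C Final Vowel Deletion: [medomabi] → [medomab]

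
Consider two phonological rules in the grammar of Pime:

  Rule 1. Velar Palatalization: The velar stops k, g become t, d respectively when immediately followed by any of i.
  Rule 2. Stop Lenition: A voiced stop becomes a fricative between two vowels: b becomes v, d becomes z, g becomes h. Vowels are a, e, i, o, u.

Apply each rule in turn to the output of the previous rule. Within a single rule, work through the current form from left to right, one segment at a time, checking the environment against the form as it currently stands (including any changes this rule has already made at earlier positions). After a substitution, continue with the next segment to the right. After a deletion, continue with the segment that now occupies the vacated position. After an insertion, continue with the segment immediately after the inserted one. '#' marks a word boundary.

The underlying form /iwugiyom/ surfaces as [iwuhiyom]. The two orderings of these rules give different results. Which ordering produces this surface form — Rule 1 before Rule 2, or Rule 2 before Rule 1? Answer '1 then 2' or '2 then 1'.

Order 1 then 2:
  1 Velar Palatalization: [iwugiyom] → [iwudiyom]
  2 Stop Lenition: [iwudiyom] → [iwuziyom]
  result: [iwuziyom]
Order 2 then 1:
  2 Stop Lenition: [iwugiyom] → [iwuhiyom]
  1 Velar Palatalization: no change — [iwuhiyom]
  result: [iwuhiyom]

2 then 1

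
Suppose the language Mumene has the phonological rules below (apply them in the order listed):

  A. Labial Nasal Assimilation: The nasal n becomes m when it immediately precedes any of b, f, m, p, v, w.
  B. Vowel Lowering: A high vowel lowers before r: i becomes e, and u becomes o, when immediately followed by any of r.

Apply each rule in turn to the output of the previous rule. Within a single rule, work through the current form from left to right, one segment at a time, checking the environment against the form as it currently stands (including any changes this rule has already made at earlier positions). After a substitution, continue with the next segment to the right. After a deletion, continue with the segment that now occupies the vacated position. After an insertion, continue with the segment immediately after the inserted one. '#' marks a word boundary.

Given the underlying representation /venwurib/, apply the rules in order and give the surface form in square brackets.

A Labial Nasal Assimilation: [venwurib] → [vemwurib]
B Vowel Lowering: [vemwurib] → [vemworib]

[vemworib]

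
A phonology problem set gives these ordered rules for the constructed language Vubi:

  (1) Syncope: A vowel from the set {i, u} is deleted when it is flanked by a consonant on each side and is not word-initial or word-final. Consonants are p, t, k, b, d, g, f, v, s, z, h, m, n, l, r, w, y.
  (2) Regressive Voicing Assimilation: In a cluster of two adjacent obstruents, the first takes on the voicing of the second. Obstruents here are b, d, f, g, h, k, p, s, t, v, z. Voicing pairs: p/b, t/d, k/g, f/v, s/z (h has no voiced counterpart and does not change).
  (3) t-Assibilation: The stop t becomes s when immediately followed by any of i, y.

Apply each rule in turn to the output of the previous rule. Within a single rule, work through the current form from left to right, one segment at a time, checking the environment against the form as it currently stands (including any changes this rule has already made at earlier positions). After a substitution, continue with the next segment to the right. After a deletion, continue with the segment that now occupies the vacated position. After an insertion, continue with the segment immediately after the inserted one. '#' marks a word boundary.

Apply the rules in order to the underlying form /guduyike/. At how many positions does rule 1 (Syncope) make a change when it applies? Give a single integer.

3

(1) Syncope: [guduyike] → [gdyke]
(2) Regressive Voicing Assimilation: no change — [gdyke]
(3) t-Assibilation: no change — [gdyke]
Rule 1 changed 3 position(s).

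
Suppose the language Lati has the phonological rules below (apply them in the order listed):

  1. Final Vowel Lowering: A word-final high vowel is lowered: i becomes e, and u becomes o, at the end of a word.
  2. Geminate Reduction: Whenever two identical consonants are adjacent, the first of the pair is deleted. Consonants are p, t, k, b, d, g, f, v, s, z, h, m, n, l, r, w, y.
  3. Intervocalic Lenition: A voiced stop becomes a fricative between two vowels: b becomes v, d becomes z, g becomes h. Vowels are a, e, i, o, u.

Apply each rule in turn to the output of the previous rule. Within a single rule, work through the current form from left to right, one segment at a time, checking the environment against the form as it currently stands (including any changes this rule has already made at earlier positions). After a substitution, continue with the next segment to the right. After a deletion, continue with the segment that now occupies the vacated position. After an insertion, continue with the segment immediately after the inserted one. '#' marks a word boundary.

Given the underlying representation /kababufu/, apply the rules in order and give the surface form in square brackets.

1 Final Vowel Lowering: [kababufu] → [kababufo]
2 Geminate Reduction: no change — [kababufo]
3 Intervocalic Lenition: [kababufo] → [kavavufo]

[kavavufo]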